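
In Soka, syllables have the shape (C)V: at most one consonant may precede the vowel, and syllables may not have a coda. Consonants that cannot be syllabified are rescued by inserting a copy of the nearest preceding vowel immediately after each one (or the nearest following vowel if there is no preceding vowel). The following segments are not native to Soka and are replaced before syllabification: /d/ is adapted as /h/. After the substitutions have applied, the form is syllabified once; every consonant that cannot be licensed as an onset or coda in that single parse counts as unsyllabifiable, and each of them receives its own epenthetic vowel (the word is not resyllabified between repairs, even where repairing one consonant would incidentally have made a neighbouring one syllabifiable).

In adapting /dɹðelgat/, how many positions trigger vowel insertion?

4

After substitution the input is /hɹðelgat/.
The unsyllabifiable consonants are /h/, /ɹ/, /l/, /t/; each receives one epenthetic vowel.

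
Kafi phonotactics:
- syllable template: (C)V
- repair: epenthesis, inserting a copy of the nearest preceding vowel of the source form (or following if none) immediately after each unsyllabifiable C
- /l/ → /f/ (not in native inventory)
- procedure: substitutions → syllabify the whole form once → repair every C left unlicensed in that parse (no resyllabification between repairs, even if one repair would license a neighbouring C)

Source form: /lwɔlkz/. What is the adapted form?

fɔwɔfɔkɔzɔ

Substitution: /l/ → /f/, giving /fwɔfkz/.
Syllabifying with onset maximization leaves /f/, /f/, /k/, /z/ stranded (no codas are permitted; onsets are limited to one consonant).
Inserting the epenthetic vowel yields /f/ → /fɔ/, /f/ → /fɔ/, /k/ → /kɔ/, /z/ → /zɔ/.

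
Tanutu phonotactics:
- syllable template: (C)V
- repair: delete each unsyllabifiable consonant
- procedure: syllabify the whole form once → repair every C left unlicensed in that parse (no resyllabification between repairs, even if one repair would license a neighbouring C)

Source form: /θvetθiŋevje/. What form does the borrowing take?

Syllabifying with onset maximization leaves /θ/, /t/, /v/ stranded (no codas are permitted; onsets are limited to one consonant).
Deleting the stranded consonants removes /θ/, /t/, /v/.

veθiŋeje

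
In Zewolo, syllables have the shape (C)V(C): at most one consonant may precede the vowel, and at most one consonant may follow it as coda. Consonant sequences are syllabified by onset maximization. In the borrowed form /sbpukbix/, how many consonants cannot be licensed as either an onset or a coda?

2

Under (C)V(C), the unsyllabifiable consonants are /s/, /b/ (at most one coda consonant is licensed; onsets are limited to one consonant).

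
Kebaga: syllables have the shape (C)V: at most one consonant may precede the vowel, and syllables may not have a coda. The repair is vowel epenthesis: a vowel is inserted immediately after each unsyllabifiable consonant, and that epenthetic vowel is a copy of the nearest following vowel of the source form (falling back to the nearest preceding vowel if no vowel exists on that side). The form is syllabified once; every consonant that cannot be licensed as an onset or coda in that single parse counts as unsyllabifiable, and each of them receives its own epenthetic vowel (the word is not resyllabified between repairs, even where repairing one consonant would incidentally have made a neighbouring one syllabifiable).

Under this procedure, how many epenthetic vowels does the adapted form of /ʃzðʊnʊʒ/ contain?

3

The unsyllabifiable consonants are /ʃ/, /z/, /ʒ/; each receives one epenthetic vowel.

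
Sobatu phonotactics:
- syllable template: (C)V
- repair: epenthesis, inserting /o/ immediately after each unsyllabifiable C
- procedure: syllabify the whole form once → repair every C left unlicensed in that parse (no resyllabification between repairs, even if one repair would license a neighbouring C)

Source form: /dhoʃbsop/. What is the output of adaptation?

dohoʃobosopo

The consonants /d/, /ʃ/, /b/, /p/ cannot be parsed into a legal (C)V syllable (no codas are permitted; onsets are limited to one consonant).
Each unlicensed consonant becomes the onset of a new syllable: /d/ → /do/, /ʃ/ → /ʃo/, /b/ → /bo/, /p/ → /po/.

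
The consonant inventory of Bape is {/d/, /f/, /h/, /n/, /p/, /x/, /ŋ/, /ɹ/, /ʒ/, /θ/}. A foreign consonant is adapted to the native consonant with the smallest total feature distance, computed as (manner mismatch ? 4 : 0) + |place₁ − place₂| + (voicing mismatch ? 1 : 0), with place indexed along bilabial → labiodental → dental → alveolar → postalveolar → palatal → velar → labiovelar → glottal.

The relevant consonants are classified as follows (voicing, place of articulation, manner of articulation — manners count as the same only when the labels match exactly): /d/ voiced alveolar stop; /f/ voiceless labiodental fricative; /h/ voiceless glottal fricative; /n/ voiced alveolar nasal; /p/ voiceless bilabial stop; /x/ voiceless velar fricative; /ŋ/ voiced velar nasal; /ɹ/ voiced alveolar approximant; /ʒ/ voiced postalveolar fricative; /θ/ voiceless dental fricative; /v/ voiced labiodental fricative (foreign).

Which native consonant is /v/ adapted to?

f

/f/ is closest: same manner (fricative), place distance 0 (labiodental→labiodental), voicing differs (+1); total 1. Next closest is /θ/ at distance 2.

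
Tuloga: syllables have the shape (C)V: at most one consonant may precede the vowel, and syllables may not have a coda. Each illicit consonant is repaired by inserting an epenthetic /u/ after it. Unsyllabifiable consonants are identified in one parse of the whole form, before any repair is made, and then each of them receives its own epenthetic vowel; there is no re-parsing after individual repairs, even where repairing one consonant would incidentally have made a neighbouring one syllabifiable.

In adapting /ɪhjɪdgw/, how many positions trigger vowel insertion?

4

The unsyllabifiable consonants are /h/, /d/, /g/, /w/; each receives one epenthetic vowel.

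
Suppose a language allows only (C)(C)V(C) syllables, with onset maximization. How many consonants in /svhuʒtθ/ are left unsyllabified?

3

Syllabifying with onset maximization leaves /s/, /t/, /θ/ stranded (at most one coda consonant is licensed; onsets may contain at most 2 consonants).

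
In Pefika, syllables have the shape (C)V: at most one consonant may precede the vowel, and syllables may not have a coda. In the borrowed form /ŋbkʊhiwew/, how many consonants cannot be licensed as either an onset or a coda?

3

Under (C)V, the unsyllabifiable consonants are /ŋ/, /b/, /w/ (no codas are permitted; onsets are limited to one consonant).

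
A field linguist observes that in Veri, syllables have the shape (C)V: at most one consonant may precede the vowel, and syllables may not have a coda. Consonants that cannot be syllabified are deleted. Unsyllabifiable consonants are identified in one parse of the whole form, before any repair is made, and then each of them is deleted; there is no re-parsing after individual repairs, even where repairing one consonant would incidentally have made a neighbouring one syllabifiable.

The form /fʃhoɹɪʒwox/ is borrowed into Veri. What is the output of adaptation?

hoɹɪwo

The consonants /f/, /ʃ/, /ʒ/, /x/ cannot be parsed into a legal (C)V syllable (no codas are permitted; onsets are limited to one consonant).
Deleting the stranded consonants removes /f/, /ʃ/, /ʒ/, /x/.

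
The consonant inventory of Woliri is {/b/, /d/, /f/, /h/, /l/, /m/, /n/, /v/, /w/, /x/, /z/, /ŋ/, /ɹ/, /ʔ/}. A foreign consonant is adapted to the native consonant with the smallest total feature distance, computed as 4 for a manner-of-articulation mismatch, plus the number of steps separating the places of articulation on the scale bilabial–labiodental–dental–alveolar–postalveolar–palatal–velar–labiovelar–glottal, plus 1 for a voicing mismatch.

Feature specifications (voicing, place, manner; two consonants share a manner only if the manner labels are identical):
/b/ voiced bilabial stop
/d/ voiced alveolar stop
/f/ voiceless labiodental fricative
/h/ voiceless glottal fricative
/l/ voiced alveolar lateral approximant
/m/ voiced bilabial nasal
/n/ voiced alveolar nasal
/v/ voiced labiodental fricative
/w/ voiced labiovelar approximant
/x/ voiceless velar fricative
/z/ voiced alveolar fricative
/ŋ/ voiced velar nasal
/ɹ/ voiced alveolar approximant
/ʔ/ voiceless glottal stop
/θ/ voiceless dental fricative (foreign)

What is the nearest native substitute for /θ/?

f

/f/ is closest: same manner (fricative), place distance 1 (dental→labiodental), same voicing; total 1. Next closest is /v/ at distance 2.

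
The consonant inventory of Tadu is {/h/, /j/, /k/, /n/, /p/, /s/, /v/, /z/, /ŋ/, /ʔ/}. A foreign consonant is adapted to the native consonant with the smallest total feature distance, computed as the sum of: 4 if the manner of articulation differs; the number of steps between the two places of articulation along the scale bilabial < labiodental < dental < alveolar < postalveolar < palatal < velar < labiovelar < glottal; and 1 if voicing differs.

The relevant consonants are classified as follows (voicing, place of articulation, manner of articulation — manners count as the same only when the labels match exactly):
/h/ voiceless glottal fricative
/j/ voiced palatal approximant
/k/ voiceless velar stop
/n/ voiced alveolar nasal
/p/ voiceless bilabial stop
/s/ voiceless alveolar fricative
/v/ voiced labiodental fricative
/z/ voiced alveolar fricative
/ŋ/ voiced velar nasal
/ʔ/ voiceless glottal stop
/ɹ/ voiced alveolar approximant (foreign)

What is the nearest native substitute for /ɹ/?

/j/ is closest: same manner (approximant), place distance 2 (alveolar→palatal), same voicing; total 2. Next closest is /n/ at distance 4.

j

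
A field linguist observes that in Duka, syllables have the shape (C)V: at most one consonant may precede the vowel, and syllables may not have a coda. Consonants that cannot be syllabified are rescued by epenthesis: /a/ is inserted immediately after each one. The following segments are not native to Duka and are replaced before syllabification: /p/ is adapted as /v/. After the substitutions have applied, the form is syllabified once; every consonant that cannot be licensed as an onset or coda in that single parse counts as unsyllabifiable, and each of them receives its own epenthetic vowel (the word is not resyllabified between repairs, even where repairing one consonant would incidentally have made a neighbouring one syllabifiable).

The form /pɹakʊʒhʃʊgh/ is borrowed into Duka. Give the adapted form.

vaɹakʊʒahaʃʊgaha

Substitution: /p/ → /v/, giving /vɹakʊʒhʃʊgh/.
Syllabifying with onset maximization leaves /v/, /ʒ/, /h/, /g/, /h/ stranded (no codas are permitted; onsets are limited to one consonant).
Inserting the epenthetic vowel yields /v/ → /va/, /ʒ/ → /ʒa/, /h/ → /ha/, /g/ → /ga/, /h/ → /ha/.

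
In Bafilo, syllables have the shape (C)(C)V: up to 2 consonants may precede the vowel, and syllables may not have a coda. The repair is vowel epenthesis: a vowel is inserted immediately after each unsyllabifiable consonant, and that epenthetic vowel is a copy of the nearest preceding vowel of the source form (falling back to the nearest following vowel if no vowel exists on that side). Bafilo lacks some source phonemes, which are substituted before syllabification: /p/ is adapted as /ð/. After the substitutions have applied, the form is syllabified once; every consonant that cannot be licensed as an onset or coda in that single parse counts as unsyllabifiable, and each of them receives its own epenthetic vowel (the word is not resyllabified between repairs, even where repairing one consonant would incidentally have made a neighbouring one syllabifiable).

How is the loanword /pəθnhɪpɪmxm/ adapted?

Substitution: /p/ → /ð/, giving /ðəθnhɪðɪmxm/.
Under (C)(C)V, the unsyllabifiable consonants are /θ/, /m/, /x/, /m/ (no codas are permitted; onsets may contain at most 2 consonants).
Inserting the epenthetic vowel yields /θ/ → /θə/, /m/ → /mɪ/, /x/ → /xɪ/, /m/ → /mɪ/.

ðəθənhɪðɪmɪxɪmɪ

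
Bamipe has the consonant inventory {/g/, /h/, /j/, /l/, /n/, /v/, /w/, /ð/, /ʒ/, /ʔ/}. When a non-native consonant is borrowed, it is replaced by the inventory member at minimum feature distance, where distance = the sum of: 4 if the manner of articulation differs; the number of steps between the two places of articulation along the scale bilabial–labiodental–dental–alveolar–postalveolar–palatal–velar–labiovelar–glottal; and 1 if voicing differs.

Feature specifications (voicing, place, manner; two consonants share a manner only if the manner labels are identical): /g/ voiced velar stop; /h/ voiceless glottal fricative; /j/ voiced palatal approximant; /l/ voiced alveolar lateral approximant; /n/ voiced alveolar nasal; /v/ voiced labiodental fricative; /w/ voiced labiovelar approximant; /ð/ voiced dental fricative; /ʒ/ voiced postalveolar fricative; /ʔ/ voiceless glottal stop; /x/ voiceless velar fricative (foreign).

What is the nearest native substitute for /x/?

/h/ is closest: same manner (fricative), place distance 2 (velar→glottal), same voicing; total 2. Next closest is /ʒ/ at distance 3.

h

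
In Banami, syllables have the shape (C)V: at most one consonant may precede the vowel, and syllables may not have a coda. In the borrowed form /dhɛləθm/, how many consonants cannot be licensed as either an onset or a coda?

3

Syllabifying with onset maximization leaves /d/, /θ/, /m/ stranded (no codas are permitted; onsets are limited to one consonant).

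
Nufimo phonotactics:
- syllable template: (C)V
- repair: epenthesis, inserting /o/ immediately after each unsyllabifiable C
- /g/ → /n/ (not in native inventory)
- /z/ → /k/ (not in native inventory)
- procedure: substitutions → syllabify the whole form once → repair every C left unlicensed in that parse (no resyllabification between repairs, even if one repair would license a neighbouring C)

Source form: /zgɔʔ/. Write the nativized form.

Substitution: /z/ → /k/, /g/ → /n/, giving /knɔʔ/.
Syllabifying with onset maximization leaves /k/, /ʔ/ stranded (no codas are permitted; onsets are limited to one consonant).
Inserting the epenthetic vowel yields /k/ → /ko/, /ʔ/ → /ʔo/.

konɔʔo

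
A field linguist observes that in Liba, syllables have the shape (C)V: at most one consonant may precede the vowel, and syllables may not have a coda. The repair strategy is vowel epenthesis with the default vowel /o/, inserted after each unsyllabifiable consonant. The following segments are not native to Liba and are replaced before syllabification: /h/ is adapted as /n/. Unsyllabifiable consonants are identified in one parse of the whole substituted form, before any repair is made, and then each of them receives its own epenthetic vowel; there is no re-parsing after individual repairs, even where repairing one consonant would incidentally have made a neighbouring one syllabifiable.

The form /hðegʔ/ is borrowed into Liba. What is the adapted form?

Substitution: /h/ → /n/, giving /nðegʔ/.
Under (C)V, the unsyllabifiable consonants are /n/, /g/, /ʔ/ (no codas are permitted; onsets are limited to one consonant).
Inserting the epenthetic vowel yields /n/ → /no/, /g/ → /go/, /ʔ/ → /ʔo/.

noðegoʔo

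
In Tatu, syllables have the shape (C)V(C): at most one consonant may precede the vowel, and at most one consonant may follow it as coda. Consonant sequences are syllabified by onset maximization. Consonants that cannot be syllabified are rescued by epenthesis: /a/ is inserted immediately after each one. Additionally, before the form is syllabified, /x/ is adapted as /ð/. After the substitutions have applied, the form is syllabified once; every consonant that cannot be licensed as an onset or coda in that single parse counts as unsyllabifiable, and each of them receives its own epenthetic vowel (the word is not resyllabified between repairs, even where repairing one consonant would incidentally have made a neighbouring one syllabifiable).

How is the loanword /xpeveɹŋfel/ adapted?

ðapeveɹŋafel

Substitution: /x/ → /ð/, giving /ðpeveɹŋfel/.
The consonants /ð/, /ŋ/ cannot be parsed into a legal (C)V(C) syllable (at most one coda consonant is licensed; onsets are limited to one consonant).
Epenthesis after each stranded consonant: /ð/ → /ða/, /ŋ/ → /ŋa/.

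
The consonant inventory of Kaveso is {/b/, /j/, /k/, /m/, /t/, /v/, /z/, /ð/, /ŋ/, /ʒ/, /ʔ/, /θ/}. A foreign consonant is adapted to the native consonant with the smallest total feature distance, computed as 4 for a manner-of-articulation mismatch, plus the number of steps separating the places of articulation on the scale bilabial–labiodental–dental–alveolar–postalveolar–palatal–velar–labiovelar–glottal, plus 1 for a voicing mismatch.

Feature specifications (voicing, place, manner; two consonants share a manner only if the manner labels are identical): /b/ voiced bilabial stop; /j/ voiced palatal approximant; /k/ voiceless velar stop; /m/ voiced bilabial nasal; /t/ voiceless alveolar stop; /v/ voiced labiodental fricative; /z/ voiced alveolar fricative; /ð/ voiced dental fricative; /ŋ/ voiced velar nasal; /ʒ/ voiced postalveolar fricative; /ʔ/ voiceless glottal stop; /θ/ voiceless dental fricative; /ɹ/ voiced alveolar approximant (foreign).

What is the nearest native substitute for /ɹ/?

j

/j/ is closest: same manner (approximant), place distance 2 (alveolar→palatal), same voicing; total 2. Next closest is /z/ at distance 4.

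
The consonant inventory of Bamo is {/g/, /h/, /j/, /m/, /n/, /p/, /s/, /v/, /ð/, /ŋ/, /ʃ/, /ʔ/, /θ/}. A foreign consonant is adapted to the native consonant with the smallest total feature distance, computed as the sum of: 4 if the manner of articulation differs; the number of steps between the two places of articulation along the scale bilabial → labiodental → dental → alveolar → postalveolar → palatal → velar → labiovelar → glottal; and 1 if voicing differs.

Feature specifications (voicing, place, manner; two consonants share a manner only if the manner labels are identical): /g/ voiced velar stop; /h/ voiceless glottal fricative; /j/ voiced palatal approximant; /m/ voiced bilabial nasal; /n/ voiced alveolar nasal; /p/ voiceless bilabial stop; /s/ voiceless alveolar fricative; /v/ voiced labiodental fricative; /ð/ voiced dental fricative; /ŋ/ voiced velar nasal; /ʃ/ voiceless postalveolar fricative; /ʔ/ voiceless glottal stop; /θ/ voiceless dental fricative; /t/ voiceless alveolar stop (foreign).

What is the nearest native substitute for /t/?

p

/p/ is closest: same manner (stop), place distance 3 (alveolar→bilabial), same voicing; total 3. Next closest is /g/ at distance 4.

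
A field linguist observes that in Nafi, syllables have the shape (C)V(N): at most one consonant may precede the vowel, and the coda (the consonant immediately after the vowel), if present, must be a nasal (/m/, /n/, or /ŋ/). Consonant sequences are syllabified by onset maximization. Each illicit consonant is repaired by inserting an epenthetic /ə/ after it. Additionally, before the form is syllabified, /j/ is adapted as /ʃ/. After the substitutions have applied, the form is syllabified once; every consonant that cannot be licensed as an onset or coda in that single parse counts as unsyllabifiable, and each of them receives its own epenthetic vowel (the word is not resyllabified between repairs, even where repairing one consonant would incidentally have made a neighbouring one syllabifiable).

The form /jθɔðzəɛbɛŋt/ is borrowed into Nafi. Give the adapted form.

ʃəθɔðəzəɛbɛŋtə

Substitution: /j/ → /ʃ/, giving /ʃθɔðzəɛbɛŋt/.
The consonants /ʃ/, /ð/, /t/ cannot be parsed into a legal (C)V(N) syllable (only a nasal (/m/, /n/, or /ŋ/) is licensed in coda position; onsets are limited to one consonant).
Inserting the epenthetic vowel yields /ʃ/ → /ʃə/, /ð/ → /ðə/, /t/ → /tə/.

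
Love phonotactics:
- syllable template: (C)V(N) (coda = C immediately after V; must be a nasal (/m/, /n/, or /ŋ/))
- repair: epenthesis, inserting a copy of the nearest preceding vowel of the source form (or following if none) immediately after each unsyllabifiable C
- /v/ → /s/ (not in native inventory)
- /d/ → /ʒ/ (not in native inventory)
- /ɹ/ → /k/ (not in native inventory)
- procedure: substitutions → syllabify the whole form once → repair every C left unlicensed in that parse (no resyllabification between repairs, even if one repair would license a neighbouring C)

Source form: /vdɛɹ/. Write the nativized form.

Substitution: /v/ → /s/, /d/ → /ʒ/, /ɹ/ → /k/, giving /sʒɛk/.
Syllabifying with onset maximization leaves /s/, /k/ stranded (only a nasal (/m/, /n/, or /ŋ/) is licensed in coda position; onsets are limited to one consonant).
Epenthesis after each stranded consonant: /s/ → /sɛ/, /k/ → /kɛ/.

sɛʒɛkɛ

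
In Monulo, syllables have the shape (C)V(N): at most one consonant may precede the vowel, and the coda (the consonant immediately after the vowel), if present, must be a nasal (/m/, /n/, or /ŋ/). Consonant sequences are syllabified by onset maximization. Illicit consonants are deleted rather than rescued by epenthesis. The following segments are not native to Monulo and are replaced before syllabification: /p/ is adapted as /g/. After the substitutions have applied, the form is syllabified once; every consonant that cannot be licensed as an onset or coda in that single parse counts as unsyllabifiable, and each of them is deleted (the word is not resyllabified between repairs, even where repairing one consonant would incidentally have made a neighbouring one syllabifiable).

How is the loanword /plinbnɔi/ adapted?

Substitution: /p/ → /g/, giving /glinbnɔi/.
Under (C)V(N), the unsyllabifiable consonants are /g/, /b/ (only a nasal (/m/, /n/, or /ŋ/) is licensed in coda position; onsets are limited to one consonant).
Deletion applies to /g/, /b/.

linnɔi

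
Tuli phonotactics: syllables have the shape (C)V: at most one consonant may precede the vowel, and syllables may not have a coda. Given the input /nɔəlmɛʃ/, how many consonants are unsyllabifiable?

Under (C)V, the unsyllabifiable consonants are /l/, /ʃ/ (no codas are permitted; onsets are limited to one consonant).

2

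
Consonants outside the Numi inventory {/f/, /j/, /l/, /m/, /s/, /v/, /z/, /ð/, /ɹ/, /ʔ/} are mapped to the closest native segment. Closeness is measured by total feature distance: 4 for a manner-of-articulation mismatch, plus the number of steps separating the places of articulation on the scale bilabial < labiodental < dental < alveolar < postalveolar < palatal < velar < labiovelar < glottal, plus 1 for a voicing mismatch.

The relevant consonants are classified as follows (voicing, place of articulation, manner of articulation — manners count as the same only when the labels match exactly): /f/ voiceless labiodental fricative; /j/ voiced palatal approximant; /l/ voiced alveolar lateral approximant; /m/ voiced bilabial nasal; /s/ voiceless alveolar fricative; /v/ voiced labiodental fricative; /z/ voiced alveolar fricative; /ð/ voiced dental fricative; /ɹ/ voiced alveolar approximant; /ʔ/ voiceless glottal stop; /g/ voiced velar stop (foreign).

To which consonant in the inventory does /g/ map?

ʔ

/ʔ/ is closest: same manner (stop), place distance 2 (velar→glottal), voicing differs (+1); total 3. Next closest is /j/ at distance 5.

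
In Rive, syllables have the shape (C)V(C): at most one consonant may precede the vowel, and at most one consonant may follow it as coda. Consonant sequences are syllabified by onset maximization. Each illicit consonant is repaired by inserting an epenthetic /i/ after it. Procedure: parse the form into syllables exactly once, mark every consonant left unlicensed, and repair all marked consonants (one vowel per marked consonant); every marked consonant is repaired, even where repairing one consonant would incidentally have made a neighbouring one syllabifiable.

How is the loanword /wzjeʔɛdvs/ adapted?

wizijeʔɛdvisi

Syllabifying with onset maximization leaves /w/, /z/, /v/, /s/ stranded (at most one coda consonant is licensed; onsets are limited to one consonant).
Each unlicensed consonant becomes the onset of a new syllable: /w/ → /wi/, /z/ → /zi/, /v/ → /vi/, /s/ → /si/.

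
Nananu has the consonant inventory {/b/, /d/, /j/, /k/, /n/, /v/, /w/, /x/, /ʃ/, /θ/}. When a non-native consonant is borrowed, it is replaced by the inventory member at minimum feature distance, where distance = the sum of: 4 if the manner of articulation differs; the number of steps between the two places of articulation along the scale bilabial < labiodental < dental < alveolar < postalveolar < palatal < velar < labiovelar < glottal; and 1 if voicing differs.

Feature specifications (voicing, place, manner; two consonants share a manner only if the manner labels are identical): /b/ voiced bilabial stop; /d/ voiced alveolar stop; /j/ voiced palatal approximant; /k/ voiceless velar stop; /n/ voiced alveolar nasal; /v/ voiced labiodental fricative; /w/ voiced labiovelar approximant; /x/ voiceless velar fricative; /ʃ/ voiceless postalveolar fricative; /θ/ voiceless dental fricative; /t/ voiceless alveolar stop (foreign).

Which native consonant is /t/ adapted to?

/d/ is closest: same manner (stop), place distance 0 (alveolar→alveolar), voicing differs (+1); total 1. Next closest is /k/ at distance 3.

d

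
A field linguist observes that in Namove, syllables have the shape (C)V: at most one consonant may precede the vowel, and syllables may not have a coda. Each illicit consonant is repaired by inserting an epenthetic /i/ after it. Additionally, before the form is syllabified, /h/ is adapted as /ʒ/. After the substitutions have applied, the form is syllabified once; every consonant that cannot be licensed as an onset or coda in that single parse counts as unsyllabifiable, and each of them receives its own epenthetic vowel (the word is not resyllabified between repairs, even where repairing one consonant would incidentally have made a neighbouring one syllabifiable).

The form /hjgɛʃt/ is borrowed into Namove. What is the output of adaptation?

ʒijigɛʃiti

Substitution: /h/ → /ʒ/, giving /ʒjgɛʃt/.
The consonants /ʒ/, /j/, /ʃ/, /t/ cannot be parsed into a legal (C)V syllable (no codas are permitted; onsets are limited to one consonant).
Each unlicensed consonant becomes the onset of a new syllable: /ʒ/ → /ʒi/, /j/ → /ji/, /ʃ/ → /ʃi/, /t/ → /ti/.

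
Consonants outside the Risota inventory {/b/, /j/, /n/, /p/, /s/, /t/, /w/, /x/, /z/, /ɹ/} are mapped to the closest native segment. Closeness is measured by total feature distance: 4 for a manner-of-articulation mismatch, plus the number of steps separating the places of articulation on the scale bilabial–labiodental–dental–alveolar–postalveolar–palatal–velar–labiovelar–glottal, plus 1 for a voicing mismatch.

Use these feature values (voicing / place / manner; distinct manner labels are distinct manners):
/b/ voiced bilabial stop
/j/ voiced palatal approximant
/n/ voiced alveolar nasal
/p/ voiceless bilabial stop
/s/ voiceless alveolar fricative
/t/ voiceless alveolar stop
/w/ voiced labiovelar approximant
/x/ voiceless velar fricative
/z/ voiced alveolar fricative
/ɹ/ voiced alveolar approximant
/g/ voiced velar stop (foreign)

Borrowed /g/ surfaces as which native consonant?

t

/t/ is closest: same manner (stop), place distance 3 (velar→alveolar), voicing differs (+1); total 4. Next closest is /j/ at distance 5.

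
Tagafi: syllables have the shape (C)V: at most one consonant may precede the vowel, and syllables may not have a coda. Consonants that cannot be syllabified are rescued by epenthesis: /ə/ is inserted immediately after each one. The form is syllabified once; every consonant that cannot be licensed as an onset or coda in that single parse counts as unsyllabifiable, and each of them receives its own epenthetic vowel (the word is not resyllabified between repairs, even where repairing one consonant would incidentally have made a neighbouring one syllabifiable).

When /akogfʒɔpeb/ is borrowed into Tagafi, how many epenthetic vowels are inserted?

The unsyllabifiable consonants are /g/, /f/, /b/; each receives one epenthetic vowel.

3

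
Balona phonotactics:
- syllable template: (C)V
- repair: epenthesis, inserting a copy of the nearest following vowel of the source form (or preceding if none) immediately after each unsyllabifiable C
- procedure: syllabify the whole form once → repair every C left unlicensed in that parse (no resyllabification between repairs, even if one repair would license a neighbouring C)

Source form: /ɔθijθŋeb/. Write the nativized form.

Under (C)V, the unsyllabifiable consonants are /j/, /θ/, /b/ (no codas are permitted; onsets are limited to one consonant).
Inserting the epenthetic vowel yields /j/ → /je/, /θ/ → /θe/, /b/ → /be/.

ɔθijeθeŋebe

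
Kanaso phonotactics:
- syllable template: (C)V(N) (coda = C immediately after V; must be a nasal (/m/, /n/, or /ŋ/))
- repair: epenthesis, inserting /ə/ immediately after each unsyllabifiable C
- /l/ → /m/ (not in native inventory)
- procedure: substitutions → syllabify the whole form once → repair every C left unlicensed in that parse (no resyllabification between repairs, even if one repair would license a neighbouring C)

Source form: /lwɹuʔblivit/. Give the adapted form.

məwəɹuʔəbəmivitə

Substitution: /l/ → /m/, giving /mwɹuʔbmivit/.
The consonants /m/, /w/, /ʔ/, /b/, /t/ cannot be parsed into a legal (C)V(N) syllable (only a nasal (/m/, /n/, or /ŋ/) is licensed in coda position; onsets are limited to one consonant).
Epenthesis after each stranded consonant: /m/ → /mə/, /w/ → /wə/, /ʔ/ → /ʔə/, /b/ → /bə/, /t/ → /tə/.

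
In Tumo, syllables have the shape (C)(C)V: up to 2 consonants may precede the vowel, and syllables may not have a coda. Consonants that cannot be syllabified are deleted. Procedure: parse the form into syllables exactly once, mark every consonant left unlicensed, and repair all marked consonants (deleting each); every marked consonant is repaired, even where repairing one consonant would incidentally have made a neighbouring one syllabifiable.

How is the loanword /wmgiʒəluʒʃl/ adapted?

Under (C)(C)V, the unsyllabifiable consonants are /w/, /ʒ/, /ʃ/, /l/ (no codas are permitted; onsets may contain at most 2 consonants).
Each unlicensed consonant is deleted: /w/, /ʒ/, /ʃ/, /l/.

mgiʒəlu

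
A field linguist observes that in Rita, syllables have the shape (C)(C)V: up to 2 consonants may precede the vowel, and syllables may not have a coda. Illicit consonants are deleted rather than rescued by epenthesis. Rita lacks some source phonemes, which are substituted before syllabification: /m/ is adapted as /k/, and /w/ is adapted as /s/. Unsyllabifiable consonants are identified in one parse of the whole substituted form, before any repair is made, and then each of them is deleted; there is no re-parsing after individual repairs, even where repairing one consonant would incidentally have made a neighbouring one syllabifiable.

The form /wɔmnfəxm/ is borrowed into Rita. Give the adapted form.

sɔnfə

Substitution: /w/ → /s/, /m/ → /k/, giving /sɔknfəxk/.
Under (C)(C)V, the unsyllabifiable consonants are /k/, /x/, /k/ (no codas are permitted; onsets may contain at most 2 consonants).
Each unlicensed consonant is deleted: /k/, /x/, /k/.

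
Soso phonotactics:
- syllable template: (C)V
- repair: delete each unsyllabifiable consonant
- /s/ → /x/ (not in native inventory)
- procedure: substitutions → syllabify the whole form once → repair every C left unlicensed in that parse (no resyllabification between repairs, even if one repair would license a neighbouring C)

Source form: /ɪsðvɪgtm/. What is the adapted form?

Substitution: /s/ → /x/, giving /ɪxðvɪgtm/.
The consonants /x/, /ð/, /g/, /t/, /m/ cannot be parsed into a legal (C)V syllable (no codas are permitted; onsets are limited to one consonant).
Deletion applies to /x/, /ð/, /g/, /t/, /m/.

ɪvɪ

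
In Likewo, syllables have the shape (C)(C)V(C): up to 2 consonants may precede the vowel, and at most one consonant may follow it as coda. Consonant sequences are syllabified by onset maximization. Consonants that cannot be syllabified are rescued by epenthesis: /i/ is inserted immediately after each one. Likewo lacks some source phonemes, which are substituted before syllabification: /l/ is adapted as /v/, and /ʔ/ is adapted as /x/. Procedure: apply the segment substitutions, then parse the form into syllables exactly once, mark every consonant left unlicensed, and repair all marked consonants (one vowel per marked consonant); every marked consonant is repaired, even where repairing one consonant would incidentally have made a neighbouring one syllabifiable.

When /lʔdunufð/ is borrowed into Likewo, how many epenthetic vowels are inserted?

2

After substitution the input is /vxdunufð/.
The unsyllabifiable consonants are /v/, /ð/; each receives one epenthetic vowel.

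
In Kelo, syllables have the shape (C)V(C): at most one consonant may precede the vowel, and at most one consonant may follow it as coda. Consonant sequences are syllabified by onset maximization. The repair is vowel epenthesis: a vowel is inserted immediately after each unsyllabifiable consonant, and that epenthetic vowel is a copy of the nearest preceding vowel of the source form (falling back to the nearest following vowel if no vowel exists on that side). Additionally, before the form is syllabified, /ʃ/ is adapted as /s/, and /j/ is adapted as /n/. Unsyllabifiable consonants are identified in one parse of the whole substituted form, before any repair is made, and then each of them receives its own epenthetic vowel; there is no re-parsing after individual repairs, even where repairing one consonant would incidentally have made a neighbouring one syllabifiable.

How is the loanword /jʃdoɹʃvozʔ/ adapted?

Substitution: /j/ → /n/, /ʃ/ → /s/, giving /nsdoɹsvozʔ/.
Under (C)V(C), the unsyllabifiable consonants are /n/, /s/, /s/, /ʔ/ (at most one coda consonant is licensed; onsets are limited to one consonant).
Each unlicensed consonant becomes the onset of a new syllable: /n/ → /no/, /s/ → /so/, /s/ → /so/, /ʔ/ → /ʔo/.

nosodoɹsovozʔo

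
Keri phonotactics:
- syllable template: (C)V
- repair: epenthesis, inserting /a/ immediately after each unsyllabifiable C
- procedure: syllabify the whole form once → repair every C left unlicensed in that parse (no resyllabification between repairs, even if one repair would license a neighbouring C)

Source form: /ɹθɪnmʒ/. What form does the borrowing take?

ɹaθɪnamaʒa

Under (C)V, the unsyllabifiable consonants are /ɹ/, /n/, /m/, /ʒ/ (no codas are permitted; onsets are limited to one consonant).
Each unlicensed consonant becomes the onset of a new syllable: /ɹ/ → /ɹa/, /n/ → /na/, /m/ → /ma/, /ʒ/ → /ʒa/.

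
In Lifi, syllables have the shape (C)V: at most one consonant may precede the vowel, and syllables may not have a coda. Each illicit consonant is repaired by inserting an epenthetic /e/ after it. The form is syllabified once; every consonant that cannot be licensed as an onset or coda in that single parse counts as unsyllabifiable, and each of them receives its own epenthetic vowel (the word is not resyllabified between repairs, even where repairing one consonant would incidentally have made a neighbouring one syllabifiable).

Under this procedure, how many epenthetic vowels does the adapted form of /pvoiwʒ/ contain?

The unsyllabifiable consonants are /p/, /w/, /ʒ/; each receives one epenthetic vowel.

3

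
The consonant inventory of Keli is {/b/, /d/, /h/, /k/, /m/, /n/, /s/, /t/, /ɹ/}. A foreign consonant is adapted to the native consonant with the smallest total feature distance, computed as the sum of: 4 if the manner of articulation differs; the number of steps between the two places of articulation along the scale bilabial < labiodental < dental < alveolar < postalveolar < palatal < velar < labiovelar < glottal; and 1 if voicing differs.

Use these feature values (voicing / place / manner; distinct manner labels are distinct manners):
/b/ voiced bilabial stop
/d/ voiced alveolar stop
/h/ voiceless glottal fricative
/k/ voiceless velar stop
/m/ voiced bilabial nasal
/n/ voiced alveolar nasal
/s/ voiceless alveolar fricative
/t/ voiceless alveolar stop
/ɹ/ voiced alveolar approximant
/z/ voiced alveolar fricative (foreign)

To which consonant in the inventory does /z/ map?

s

/s/ is closest: same manner (fricative), place distance 0 (alveolar→alveolar), voicing differs (+1); total 1. Next closest is /d/ at distance 4.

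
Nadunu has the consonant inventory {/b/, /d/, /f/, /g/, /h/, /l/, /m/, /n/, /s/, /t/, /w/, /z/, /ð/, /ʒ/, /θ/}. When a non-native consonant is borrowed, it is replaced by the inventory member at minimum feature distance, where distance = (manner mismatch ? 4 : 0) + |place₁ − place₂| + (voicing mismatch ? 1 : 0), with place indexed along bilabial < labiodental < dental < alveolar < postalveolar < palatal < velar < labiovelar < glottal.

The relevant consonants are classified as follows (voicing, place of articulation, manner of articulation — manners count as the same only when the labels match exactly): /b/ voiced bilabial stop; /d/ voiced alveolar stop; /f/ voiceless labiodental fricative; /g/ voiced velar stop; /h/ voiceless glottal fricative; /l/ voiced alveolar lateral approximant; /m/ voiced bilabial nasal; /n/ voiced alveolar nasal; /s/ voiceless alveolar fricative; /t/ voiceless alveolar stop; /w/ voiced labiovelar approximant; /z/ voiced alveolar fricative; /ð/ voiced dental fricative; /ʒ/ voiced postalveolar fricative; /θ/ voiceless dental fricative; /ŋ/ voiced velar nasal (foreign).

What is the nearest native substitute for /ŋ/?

/n/ is closest: same manner (nasal), place distance 3 (velar→alveolar), same voicing; total 3. Next closest is /g/ at distance 4.

n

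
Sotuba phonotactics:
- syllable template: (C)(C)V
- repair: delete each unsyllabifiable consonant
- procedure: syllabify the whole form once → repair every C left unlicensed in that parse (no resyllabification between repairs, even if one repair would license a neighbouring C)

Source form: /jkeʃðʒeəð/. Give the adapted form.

jkeðʒeə

Syllabifying with onset maximization leaves /ʃ/, /ð/ stranded (no codas are permitted; onsets may contain at most 2 consonants).
Each unlicensed consonant is deleted: /ʃ/, /ð/.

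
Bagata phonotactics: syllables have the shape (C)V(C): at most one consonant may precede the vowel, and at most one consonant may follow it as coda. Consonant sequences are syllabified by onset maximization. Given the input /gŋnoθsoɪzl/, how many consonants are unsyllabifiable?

The consonants /g/, /ŋ/, /l/ cannot be parsed into a legal (C)V(C) syllable (at most one coda consonant is licensed; onsets are limited to one consonant).

3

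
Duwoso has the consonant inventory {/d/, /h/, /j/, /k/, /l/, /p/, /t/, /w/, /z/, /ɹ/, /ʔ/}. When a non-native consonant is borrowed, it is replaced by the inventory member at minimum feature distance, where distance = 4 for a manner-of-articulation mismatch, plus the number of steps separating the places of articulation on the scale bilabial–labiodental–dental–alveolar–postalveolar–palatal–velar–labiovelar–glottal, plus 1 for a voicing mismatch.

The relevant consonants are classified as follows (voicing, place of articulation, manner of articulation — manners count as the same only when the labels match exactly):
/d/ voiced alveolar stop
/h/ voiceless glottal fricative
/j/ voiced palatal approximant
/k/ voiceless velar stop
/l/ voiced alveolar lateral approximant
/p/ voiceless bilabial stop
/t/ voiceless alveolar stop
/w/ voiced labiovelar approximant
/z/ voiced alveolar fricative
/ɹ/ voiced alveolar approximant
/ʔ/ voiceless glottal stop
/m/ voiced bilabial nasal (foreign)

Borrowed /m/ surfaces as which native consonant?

p

/p/ is closest: manner differs (nasal→stop, +4), place distance 0 (bilabial→bilabial), voicing differs (+1); total 5. Next closest is /d/ at distance 7.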